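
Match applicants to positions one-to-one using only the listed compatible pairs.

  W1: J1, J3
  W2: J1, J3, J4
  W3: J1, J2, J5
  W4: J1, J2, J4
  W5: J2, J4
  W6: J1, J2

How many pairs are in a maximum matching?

Unit-capacity flow: source→left, listed edges, right→sink; max matching = max flow.
Augmenting path W1→J1 (+1); matched 1.
Augmenting path W2→J3 (+1); matched 2.
Augmenting path W3→J2 (+1); matched 3.
Augmenting path W4→J4 (+1); matched 4.
Augmenting path W5→J2→W3→J5 (+1); matched 5.
No augmenting path remains; maximum matching = 5.
König certificate: {W3, J1, J2, J3, J4} is a vertex cover of size 5 (every listed pair touches it), so no matching can be larger.

5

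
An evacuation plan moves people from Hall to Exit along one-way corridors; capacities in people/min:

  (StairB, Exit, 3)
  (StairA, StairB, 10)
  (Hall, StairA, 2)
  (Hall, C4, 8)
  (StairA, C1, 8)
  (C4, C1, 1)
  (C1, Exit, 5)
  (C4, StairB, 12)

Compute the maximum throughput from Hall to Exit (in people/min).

6

Augment Hall→StairA→C1→Exit: bottleneck 2, flow now 2.
Augment Hall→C4→C1→Exit: bottleneck 1, flow now 3.
Augment Hall→C4→StairB→Exit: bottleneck 3, flow now 6.
No augmenting path remains; maximum flow = 6.
In the residual graph, reachable from Hall: {Hall, C4, StairB}.
Min-cut edges: Hall→StairA (2), C4→C1 (1), StairB→Exit (3); capacity 2 + 1 + 3 = 6.
This cut is saturated, so no flow can exceed 6.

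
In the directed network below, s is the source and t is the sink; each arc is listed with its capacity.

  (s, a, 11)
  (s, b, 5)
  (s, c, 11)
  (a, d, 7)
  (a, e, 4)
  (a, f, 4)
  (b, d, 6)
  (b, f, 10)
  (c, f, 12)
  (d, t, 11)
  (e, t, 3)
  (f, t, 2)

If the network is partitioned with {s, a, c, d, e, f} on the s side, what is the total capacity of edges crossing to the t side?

Edges leaving {s, a, c, d, e, f}: s→b (5), d→t (11), e→t (3), f→t (2).
Cut capacity = 5 + 11 + 3 + 2 = 21.

21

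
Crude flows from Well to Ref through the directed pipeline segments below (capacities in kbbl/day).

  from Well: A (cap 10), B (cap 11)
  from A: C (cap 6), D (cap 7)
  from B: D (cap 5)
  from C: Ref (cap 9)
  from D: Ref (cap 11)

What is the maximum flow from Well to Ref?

Augment Well→A→C→Ref: bottleneck 6, flow now 6.
Augment Well→A→D→Ref: bottleneck 4, flow now 10.
Augment Well→B→D→Ref: bottleneck 5, flow now 15.
No augmenting path remains; maximum flow = 15.
In the residual graph, reachable from Well: {Well, B}.
Min-cut edges: Well→A (10), B→D (5); capacity 10 + 5 = 15.
This cut is saturated, so no flow can exceed 15.

15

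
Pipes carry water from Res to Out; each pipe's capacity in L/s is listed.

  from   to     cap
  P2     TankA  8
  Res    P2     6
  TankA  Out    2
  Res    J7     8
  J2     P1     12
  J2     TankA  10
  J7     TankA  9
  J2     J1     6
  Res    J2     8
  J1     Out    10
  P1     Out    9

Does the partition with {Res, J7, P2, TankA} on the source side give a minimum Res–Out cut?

Given cut capacity: 8 + 2 = 10.
Augment Res→J7→TankA→Out: bottleneck 2, flow now 2.
Augment Res→J2→J1→Out: bottleneck 6, flow now 8.
Augment Res→J2→P1→Out: bottleneck 2, flow now 10.
No augmenting path remains; maximum flow = 10.
Cut capacity 10 equals the max flow, so it is a minimum cut.

Yes — it is a minimum cut (capacity 10).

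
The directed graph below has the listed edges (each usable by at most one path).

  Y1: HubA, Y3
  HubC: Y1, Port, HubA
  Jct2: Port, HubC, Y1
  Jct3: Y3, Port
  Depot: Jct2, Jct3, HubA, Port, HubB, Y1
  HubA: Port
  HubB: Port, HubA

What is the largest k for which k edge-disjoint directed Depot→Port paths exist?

Assign every edge capacity 1; by Menger, the answer equals the max flow.
Path Depot→Port (+1); total 1.
Path Depot→Jct2→Port (+1); total 2.
Path Depot→HubB→Port (+1); total 3.
Path Depot→Jct3→Port (+1); total 4.
Path Depot→HubA→Port (+1); total 5.
No residual Depot→Port path; max flow = 5.
Certifying cut of size 5: {Depot→HubB, Depot→Jct2, Depot→Jct3, Depot→Port, HubA→Port}.

5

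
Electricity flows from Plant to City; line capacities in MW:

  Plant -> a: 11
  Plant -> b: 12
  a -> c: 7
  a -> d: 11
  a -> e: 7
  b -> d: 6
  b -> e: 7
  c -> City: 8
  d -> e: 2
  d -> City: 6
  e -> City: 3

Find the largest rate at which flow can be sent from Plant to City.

16

Augment Plant→a→c→City: bottleneck 7, flow now 7.
Augment Plant→a→d→City: bottleneck 4, flow now 11.
Augment Plant→b→d→City: bottleneck 2, flow now 13.
Augment Plant→b→e→City: bottleneck 3, flow now 16.
No augmenting path remains; maximum flow = 16.
In the residual graph, reachable from Plant: {Plant, a, b, d, e}.
Min-cut edges: a→c (7), d→City (6), e→City (3); capacity 7 + 6 + 3 = 16.
This cut is saturated, so no flow can exceed 16.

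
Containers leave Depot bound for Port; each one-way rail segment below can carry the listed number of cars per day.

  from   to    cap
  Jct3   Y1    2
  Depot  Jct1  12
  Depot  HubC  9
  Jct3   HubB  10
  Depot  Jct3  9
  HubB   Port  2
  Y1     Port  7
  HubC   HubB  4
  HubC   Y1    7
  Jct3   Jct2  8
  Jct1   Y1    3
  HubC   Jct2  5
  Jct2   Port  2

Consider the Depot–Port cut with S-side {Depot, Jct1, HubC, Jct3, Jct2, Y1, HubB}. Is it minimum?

Given cut capacity: 2 + 7 + 2 = 11.
Augment Depot→Jct1→Y1→Port: bottleneck 3, flow now 3.
Augment Depot→HubC→Jct2→Port: bottleneck 2, flow now 5.
Augment Depot→HubC→Y1→Port: bottleneck 4, flow now 9.
Augment Depot→HubC→HubB→Port: bottleneck 2, flow now 11.
No augmenting path remains; maximum flow = 11.
Cut capacity 11 equals the max flow, so it is a minimum cut.

Yes — it is a minimum cut (capacity 11).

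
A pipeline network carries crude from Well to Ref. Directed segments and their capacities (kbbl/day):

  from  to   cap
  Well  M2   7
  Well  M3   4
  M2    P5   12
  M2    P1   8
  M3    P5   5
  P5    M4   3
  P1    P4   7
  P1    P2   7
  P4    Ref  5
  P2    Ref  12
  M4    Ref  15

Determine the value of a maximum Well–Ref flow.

Augment Well→M2→P5→M4→Ref: bottleneck 3, flow now 3.
Augment Well→M2→P1→P4→Ref: bottleneck 4, flow now 7.
Augment Well→M3→P5→M2→P1→P4→Ref: bottleneck 1, flow now 8. (uses reverse residual edge)
Augment Well→M3→P5→M2→P1→P2→Ref: bottleneck 2, flow now 10. (uses reverse residual edge)
No augmenting path remains; maximum flow = 10.
In the residual graph, reachable from Well: {Well, M3, P5}.
Min-cut edges: Well→M2 (7), P5→M4 (3); capacity 7 + 3 = 10.
This cut is saturated, so no flow can exceed 10.

10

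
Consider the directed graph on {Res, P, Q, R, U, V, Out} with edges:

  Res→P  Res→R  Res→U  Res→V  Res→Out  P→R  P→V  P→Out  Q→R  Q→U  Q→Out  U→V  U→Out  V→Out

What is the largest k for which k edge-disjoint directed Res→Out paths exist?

4

Assign every edge capacity 1; by Menger, the answer equals the max flow.
Path Res→Out (+1); total 1.
Path Res→P→Out (+1); total 2.
Path Res→U→Out (+1); total 3.
Path Res→V→Out (+1); total 4.
No residual Res→Out path; max flow = 4.
Certifying cut of size 4: {Res→Out, Res→P, Res→U, Res→V}.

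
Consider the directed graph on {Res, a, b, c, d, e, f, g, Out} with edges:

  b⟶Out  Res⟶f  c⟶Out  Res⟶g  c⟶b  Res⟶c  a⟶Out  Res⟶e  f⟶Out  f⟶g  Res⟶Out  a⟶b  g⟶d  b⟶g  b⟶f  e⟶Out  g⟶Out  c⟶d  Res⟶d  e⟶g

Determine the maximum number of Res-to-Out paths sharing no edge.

Assign every edge capacity 1; by Menger, the answer equals the max flow.
Path Res→Out (+1); total 1.
Path Res→c→Out (+1); total 2.
Path Res→e→Out (+1); total 3.
Path Res→f→Out (+1); total 4.
Path Res→g→Out (+1); total 5.
No residual Res→Out path; max flow = 5.
Certifying cut of size 5: {Res→Out, Res→c, Res→e, Res→f, Res→g}.

5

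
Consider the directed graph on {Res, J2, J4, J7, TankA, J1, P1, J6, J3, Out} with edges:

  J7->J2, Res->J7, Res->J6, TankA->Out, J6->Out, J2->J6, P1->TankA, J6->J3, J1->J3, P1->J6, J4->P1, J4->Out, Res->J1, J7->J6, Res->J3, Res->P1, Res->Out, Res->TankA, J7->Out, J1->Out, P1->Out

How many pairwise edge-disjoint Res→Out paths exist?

6

Assign every edge capacity 1; by Menger, the answer equals the max flow.
Path Res→Out (+1); total 1.
Path Res→J7→Out (+1); total 2.
Path Res→TankA→Out (+1); total 3.
Path Res→J1→Out (+1); total 4.
Path Res→P1→Out (+1); total 5.
Path Res→J6→Out (+1); total 6.
No residual Res→Out path; max flow = 6.
Certifying cut of size 6: {Res→J1, Res→J6, Res→J7, Res→Out, Res→P1, Res→TankA}.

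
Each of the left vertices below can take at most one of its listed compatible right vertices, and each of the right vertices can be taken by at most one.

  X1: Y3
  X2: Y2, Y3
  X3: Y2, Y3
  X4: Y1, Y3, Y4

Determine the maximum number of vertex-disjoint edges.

Unit-capacity flow: source→left, listed edges, right→sink; max matching = max flow.
Augmenting path X1→Y3 (+1); matched 1.
Augmenting path X2→Y2 (+1); matched 2.
Augmenting path X4→Y1 (+1); matched 3.
No augmenting path remains; maximum matching = 3.
König certificate: {X4, Y2, Y3} is a vertex cover of size 3 (every listed pair touches it), so no matching can be larger.

3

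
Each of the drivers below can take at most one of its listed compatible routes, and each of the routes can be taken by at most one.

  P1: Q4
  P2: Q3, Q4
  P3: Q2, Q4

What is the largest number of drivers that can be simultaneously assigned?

3

Unit-capacity flow: source→left, listed edges, right→sink; max matching = max flow.
Augmenting path P1→Q4 (+1); matched 1.
Augmenting path P2→Q3 (+1); matched 2.
Augmenting path P3→Q2 (+1); matched 3.
No augmenting path remains; maximum matching = 3.
König certificate: {P1, P2, P3} is a vertex cover of size 3 (every listed pair touches it), so no matching can be larger.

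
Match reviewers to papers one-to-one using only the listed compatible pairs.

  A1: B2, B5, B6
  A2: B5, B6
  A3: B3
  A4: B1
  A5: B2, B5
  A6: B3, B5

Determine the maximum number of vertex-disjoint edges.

5

Unit-capacity flow: source→left, listed edges, right→sink; max matching = max flow.
Augmenting path A1→B2 (+1); matched 1.
Augmenting path A2→B5 (+1); matched 2.
Augmenting path A3→B3 (+1); matched 3.
Augmenting path A4→B1 (+1); matched 4.
Augmenting path A5→B2→A1→B6 (+1); matched 5.
No augmenting path remains; maximum matching = 5.
König certificate: {A4, B2, B3, B5, B6} is a vertex cover of size 5 (every listed pair touches it), so no matching can be larger.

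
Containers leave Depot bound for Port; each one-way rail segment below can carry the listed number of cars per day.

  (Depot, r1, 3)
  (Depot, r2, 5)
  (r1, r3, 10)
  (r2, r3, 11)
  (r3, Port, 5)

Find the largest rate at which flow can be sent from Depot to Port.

Augment Depot→r1→r3→Port: bottleneck 3, flow now 3.
Augment Depot→r2→r3→Port: bottleneck 2, flow now 5.
No augmenting path remains; maximum flow = 5.
In the residual graph, reachable from Depot: {Depot, r1, r2, r3}.
Min-cut edges: r3→Port (5); capacity 5 = 5.
This cut is saturated, so no flow can exceed 5.

5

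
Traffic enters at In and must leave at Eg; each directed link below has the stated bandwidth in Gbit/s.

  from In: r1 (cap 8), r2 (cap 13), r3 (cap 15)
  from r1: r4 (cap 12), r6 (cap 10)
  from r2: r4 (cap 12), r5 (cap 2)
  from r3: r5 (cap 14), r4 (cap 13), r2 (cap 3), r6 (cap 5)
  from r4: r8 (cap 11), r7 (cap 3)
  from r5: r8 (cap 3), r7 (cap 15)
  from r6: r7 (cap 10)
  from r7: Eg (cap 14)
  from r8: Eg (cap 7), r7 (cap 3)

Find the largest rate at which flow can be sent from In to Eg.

21

Augment In→r1→r4→r7→Eg: bottleneck 3, flow now 3.
Augment In→r1→r4→r8→Eg: bottleneck 5, flow now 8.
Augment In→r2→r4→r8→Eg: bottleneck 2, flow now 10.
Augment In→r2→r5→r7→Eg: bottleneck 2, flow now 12.
Augment In→r3→r5→r7→Eg: bottleneck 9, flow now 21.
No augmenting path remains; maximum flow = 21.
In the residual graph, reachable from In: {In, r1, r2, r3, r4, r5, r6, r7, r8}.
Min-cut edges: r7→Eg (14), r8→Eg (7); capacity 14 + 7 = 21.
This cut is saturated, so no flow can exceed 21.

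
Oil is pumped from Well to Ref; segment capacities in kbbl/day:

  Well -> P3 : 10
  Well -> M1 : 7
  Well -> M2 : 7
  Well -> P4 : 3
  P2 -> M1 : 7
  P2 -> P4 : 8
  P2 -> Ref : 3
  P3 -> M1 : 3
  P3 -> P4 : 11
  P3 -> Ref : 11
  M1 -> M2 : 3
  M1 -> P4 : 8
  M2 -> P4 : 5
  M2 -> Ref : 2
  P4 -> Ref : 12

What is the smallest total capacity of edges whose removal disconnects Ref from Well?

24

Augment Well→P3→Ref: bottleneck 10, flow now 10.
Augment Well→M2→Ref: bottleneck 2, flow now 12.
Augment Well→P4→Ref: bottleneck 3, flow now 15.
Augment Well→M1→P4→Ref: bottleneck 7, flow now 22.
Augment Well→M2→P4→Ref: bottleneck 2, flow now 24.
No augmenting path remains; maximum flow = 24.
By max-flow min-cut, the minimum cut capacity equals the max flow.
In the residual graph, reachable from Well: {Well, M1, M2, P4}.
Min-cut edges: Well→P3 (10), M2→Ref (2), P4→Ref (12); capacity 10 + 2 + 12 = 24.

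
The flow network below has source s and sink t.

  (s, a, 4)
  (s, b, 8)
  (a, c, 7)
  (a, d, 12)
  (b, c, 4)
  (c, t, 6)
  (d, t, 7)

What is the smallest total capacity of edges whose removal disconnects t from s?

Augment s→a→c→t: bottleneck 4, flow now 4.
Augment s→b→c→t: bottleneck 2, flow now 6.
Augment s→b→c→a→d→t: bottleneck 2, flow now 8. (uses reverse residual edge)
No augmenting path remains; maximum flow = 8.
By max-flow min-cut, the minimum cut capacity equals the max flow.
In the residual graph, reachable from s: {s, b}.
Min-cut edges: s→a (4), b→c (4); capacity 4 + 4 = 8.

8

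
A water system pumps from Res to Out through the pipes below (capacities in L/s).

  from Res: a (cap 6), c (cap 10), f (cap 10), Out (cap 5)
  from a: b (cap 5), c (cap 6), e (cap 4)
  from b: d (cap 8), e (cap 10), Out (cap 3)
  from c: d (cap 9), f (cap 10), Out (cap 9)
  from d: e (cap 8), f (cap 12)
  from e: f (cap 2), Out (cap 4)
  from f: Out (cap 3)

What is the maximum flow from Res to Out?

24

Augment Res→Out: bottleneck 5, flow now 5.
Augment Res→c→Out: bottleneck 9, flow now 14.
Augment Res→f→Out: bottleneck 3, flow now 17.
Augment Res→a→b→Out: bottleneck 3, flow now 20.
Augment Res→a→e→Out: bottleneck 3, flow now 23.
Augment Res→c→d→e→Out: bottleneck 1, flow now 24.
No augmenting path remains; maximum flow = 24.
In the residual graph, reachable from Res: {Res, f}.
Min-cut edges: Res→a (6), Res→c (10), Res→Out (5), f→Out (3); capacity 6 + 10 + 5 + 3 = 24.
This cut is saturated, so no flow can exceed 24.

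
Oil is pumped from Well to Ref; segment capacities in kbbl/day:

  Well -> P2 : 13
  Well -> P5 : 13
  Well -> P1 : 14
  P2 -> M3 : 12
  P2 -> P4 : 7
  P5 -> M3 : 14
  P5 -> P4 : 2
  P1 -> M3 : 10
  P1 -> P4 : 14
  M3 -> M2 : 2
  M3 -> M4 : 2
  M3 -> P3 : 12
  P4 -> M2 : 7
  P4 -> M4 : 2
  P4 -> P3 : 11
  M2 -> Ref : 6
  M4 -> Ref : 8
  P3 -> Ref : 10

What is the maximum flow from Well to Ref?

20

Augment Well→P2→M3→M2→Ref: bottleneck 2, flow now 2.
Augment Well→P2→M3→M4→Ref: bottleneck 2, flow now 4.
Augment Well→P2→M3→P3→Ref: bottleneck 8, flow now 12.
Augment Well→P2→P4→M2→Ref: bottleneck 1, flow now 13.
Augment Well→P5→M3→P3→Ref: bottleneck 2, flow now 15.
Augment Well→P5→P4→M2→Ref: bottleneck 2, flow now 17.
Augment Well→P1→P4→M2→Ref: bottleneck 1, flow now 18.
Augment Well→P1→P4→M4→Ref: bottleneck 2, flow now 20.
No augmenting path remains; maximum flow = 20.
In the residual graph, reachable from Well: {Well, P2, P5, P1, M3, P4, M2, P3}.
Min-cut edges: M3→M4 (2), P4→M4 (2), M2→Ref (6), P3→Ref (10); capacity 2 + 2 + 6 + 10 = 20.
This cut is saturated, so no flow can exceed 20.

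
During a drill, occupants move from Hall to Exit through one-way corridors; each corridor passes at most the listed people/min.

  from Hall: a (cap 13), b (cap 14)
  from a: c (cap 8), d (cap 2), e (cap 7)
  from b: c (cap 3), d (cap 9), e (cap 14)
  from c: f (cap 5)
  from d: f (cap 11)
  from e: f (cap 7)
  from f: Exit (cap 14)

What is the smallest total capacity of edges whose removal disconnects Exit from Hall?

14

Augment Hall→a→c→f→Exit: bottleneck 5, flow now 5.
Augment Hall→a→d→f→Exit: bottleneck 2, flow now 7.
Augment Hall→a→e→f→Exit: bottleneck 6, flow now 13.
Augment Hall→b→d→f→Exit: bottleneck 1, flow now 14.
No augmenting path remains; maximum flow = 14.
By max-flow min-cut, the minimum cut capacity equals the max flow.
In the residual graph, reachable from Hall: {Hall, a, b, c, d, e, f}.
Min-cut edges: f→Exit (14); capacity 14 = 14.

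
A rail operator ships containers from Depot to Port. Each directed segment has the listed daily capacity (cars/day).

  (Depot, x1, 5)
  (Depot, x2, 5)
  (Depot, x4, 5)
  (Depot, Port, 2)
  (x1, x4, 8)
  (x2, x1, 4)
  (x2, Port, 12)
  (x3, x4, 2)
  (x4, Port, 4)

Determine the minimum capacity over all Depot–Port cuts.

Augment Depot→Port: bottleneck 2, flow now 2.
Augment Depot→x2→Port: bottleneck 5, flow now 7.
Augment Depot→x4→Port: bottleneck 4, flow now 11.
No augmenting path remains; maximum flow = 11.
By max-flow min-cut, the minimum cut capacity equals the max flow.
In the residual graph, reachable from Depot: {Depot, x1, x4}.
Min-cut edges: Depot→x2 (5), Depot→Port (2), x4→Port (4); capacity 5 + 2 + 4 = 11.

11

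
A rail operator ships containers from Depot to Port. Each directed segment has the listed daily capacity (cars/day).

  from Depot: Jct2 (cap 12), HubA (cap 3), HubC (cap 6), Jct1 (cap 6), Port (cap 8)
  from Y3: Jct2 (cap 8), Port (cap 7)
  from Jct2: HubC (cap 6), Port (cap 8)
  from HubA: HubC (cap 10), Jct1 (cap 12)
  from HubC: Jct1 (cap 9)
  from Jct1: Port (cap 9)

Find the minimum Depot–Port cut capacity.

25

Augment Depot→Port: bottleneck 8, flow now 8.
Augment Depot→Jct2→Port: bottleneck 8, flow now 16.
Augment Depot→Jct1→Port: bottleneck 6, flow now 22.
Augment Depot→HubA→Jct1→Port: bottleneck 3, flow now 25.
No augmenting path remains; maximum flow = 25.
By max-flow min-cut, the minimum cut capacity equals the max flow.
In the residual graph, reachable from Depot: {Depot, Jct2, HubA, HubC, Jct1}.
Min-cut edges: Depot→Port (8), Jct2→Port (8), Jct1→Port (9); capacity 8 + 8 + 9 = 25.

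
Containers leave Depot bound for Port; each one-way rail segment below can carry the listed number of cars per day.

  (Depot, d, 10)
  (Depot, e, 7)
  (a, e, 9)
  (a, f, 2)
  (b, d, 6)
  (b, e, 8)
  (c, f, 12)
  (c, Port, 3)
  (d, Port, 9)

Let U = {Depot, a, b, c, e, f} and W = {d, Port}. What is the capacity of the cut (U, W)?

19

Edges leaving {Depot, a, b, c, e, f}: Depot→d (10), b→d (6), c→Port (3).
Cut capacity = 10 + 6 + 3 = 19.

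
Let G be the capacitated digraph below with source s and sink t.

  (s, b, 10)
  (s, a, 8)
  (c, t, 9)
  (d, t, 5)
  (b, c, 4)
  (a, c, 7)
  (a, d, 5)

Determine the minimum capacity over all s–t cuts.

12

Augment s→a→c→t: bottleneck 7, flow now 7.
Augment s→a→d→t: bottleneck 1, flow now 8.
Augment s→b→c→t: bottleneck 2, flow now 10.
Augment s→b→c→a→d→t: bottleneck 2, flow now 12. (uses reverse residual edge)
No augmenting path remains; maximum flow = 12.
By max-flow min-cut, the minimum cut capacity equals the max flow.
In the residual graph, reachable from s: {s, b}.
Min-cut edges: s→a (8), b→c (4); capacity 8 + 4 = 12.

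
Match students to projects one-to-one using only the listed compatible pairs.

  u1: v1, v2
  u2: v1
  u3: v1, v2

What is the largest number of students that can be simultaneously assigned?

2

Unit-capacity flow: source→left, listed edges, right→sink; max matching = max flow.
Augmenting path u1→v1 (+1); matched 1.
Augmenting path u3→v2 (+1); matched 2.
No augmenting path remains; maximum matching = 2.
König certificate: {v1, v2} is a vertex cover of size 2 (every listed pair touches it), so no matching can be larger.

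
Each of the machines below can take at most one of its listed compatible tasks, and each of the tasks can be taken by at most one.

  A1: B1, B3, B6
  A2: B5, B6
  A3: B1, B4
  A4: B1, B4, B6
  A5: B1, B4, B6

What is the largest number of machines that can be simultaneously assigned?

5

Unit-capacity flow: source→left, listed edges, right→sink; max matching = max flow.
Augmenting path A1→B1 (+1); matched 1.
Augmenting path A2→B5 (+1); matched 2.
Augmenting path A3→B4 (+1); matched 3.
Augmenting path A4→B6 (+1); matched 4.
Augmenting path A5→B1→A1→B3 (+1); matched 5.
No augmenting path remains; maximum matching = 5.
König certificate: {A1, A2, A3, A4, A5} is a vertex cover of size 5 (every listed pair touches it), so no matching can be larger.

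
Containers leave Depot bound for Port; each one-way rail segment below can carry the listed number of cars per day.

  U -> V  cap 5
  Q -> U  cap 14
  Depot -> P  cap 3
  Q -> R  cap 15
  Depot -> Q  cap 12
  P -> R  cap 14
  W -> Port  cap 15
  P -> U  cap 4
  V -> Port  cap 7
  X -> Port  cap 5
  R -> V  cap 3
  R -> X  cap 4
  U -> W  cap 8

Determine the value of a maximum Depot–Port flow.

Augment Depot→P→R→V→Port: bottleneck 3, flow now 3.
Augment Depot→Q→R→X→Port: bottleneck 4, flow now 7.
Augment Depot→Q→U→V→Port: bottleneck 4, flow now 11.
Augment Depot→Q→U→W→Port: bottleneck 4, flow now 15.
No augmenting path remains; maximum flow = 15.
In the residual graph, reachable from Depot: {Depot}.
Min-cut edges: Depot→P (3), Depot→Q (12); capacity 3 + 12 = 15.
This cut is saturated, so no flow can exceed 15.

15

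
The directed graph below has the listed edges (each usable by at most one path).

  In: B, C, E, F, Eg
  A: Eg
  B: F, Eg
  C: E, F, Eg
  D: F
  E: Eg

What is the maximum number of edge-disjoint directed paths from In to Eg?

Assign every edge capacity 1; by Menger, the answer equals the max flow.
Path In→Eg (+1); total 1.
Path In→B→Eg (+1); total 2.
Path In→C→Eg (+1); total 3.
Path In→E→Eg (+1); total 4.
No residual In→Eg path; max flow = 4.
Certifying cut of size 4: {In→B, In→C, In→E, In→Eg}.

4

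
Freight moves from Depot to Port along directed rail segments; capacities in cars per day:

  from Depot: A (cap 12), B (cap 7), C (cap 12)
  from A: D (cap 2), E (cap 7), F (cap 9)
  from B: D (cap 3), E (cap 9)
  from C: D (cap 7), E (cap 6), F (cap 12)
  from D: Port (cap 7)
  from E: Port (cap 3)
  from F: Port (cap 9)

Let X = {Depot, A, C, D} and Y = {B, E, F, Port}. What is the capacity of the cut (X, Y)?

48

Edges leaving {Depot, A, C, D}: Depot→B (7), A→E (7), A→F (9), C→E (6), C→F (12), D→Port (7).
Cut capacity = 7 + 7 + 9 + 6 + 12 + 7 = 48.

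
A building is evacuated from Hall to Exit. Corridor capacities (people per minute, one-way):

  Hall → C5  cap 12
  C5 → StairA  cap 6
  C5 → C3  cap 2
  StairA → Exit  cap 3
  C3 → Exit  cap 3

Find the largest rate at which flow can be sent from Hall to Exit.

5

Augment Hall→C5→StairA→Exit: bottleneck 3, flow now 3.
Augment Hall→C5→C3→Exit: bottleneck 2, flow now 5.
No augmenting path remains; maximum flow = 5.
In the residual graph, reachable from Hall: {Hall, C5, StairA}.
Min-cut edges: C5→C3 (2), StairA→Exit (3); capacity 2 + 3 = 5.
This cut is saturated, so no flow can exceed 5.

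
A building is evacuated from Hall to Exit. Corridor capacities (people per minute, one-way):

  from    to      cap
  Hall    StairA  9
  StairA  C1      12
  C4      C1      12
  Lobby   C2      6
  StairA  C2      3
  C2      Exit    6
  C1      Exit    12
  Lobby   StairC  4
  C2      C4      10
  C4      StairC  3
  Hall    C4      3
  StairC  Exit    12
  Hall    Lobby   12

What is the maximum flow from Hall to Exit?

22

Augment Hall→Lobby→C2→Exit: bottleneck 6, flow now 6.
Augment Hall→Lobby→StairC→Exit: bottleneck 4, flow now 10.
Augment Hall→C4→StairC→Exit: bottleneck 3, flow now 13.
Augment Hall→StairA→C1→Exit: bottleneck 9, flow now 22.
No augmenting path remains; maximum flow = 22.
In the residual graph, reachable from Hall: {Hall, Lobby}.
Min-cut edges: Hall→C4 (3), Hall→StairA (9), Lobby→C2 (6), Lobby→StairC (4); capacity 3 + 9 + 6 + 4 = 22.
This cut is saturated, so no flow can exceed 22.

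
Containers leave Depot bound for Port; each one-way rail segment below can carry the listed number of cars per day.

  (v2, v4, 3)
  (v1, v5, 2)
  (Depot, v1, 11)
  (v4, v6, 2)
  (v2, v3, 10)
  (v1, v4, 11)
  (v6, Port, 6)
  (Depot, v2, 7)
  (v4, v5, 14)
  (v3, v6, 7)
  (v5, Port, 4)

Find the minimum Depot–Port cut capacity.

Augment Depot→v1→v5→Port: bottleneck 2, flow now 2.
Augment Depot→v1→v4→v5→Port: bottleneck 2, flow now 4.
Augment Depot→v1→v4→v6→Port: bottleneck 2, flow now 6.
Augment Depot→v2→v3→v6→Port: bottleneck 4, flow now 10.
No augmenting path remains; maximum flow = 10.
By max-flow min-cut, the minimum cut capacity equals the max flow.
In the residual graph, reachable from Depot: {Depot, v1, v2, v3, v4, v5, v6}.
Min-cut edges: v5→Port (4), v6→Port (6); capacity 4 + 6 = 10.

10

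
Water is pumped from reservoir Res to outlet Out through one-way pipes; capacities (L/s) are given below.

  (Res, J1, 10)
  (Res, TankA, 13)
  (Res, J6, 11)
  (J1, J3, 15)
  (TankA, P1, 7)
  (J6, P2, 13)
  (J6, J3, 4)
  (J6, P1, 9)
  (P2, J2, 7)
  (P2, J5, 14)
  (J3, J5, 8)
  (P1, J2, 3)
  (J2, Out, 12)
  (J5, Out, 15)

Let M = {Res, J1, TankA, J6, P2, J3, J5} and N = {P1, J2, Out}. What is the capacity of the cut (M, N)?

Edges leaving {Res, J1, TankA, J6, P2, J3, J5}: TankA→P1 (7), J6→P1 (9), P2→J2 (7), J5→Out (15).
Cut capacity = 7 + 9 + 7 + 15 = 38.

38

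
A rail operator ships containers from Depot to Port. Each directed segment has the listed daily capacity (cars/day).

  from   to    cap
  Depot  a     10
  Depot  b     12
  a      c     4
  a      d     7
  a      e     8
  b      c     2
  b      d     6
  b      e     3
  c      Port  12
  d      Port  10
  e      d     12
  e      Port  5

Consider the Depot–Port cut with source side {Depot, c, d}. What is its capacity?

44

Edges leaving {Depot, c, d}: Depot→a (10), Depot→b (12), c→Port (12), d→Port (10).
Cut capacity = 10 + 12 + 12 + 10 = 44.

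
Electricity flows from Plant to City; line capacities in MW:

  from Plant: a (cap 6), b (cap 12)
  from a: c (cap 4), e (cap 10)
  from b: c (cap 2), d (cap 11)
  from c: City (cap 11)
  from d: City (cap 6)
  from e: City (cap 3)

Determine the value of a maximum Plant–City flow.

14

Augment Plant→a→c→City: bottleneck 4, flow now 4.
Augment Plant→a→e→City: bottleneck 2, flow now 6.
Augment Plant→b→c→City: bottleneck 2, flow now 8.
Augment Plant→b→d→City: bottleneck 6, flow now 14.
No augmenting path remains; maximum flow = 14.
In the residual graph, reachable from Plant: {Plant, b, d}.
Min-cut edges: Plant→a (6), b→c (2), d→City (6); capacity 6 + 2 + 6 = 14.
This cut is saturated, so no flow can exceed 14.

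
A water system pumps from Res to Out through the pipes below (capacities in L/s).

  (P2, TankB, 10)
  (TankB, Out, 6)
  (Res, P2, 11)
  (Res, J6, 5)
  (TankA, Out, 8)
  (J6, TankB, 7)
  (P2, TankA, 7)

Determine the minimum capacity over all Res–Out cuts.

Augment Res→J6→TankB→Out: bottleneck 5, flow now 5.
Augment Res→P2→TankB→Out: bottleneck 1, flow now 6.
Augment Res→P2→TankA→Out: bottleneck 7, flow now 13.
No augmenting path remains; maximum flow = 13.
By max-flow min-cut, the minimum cut capacity equals the max flow.
In the residual graph, reachable from Res: {Res, J6, P2, TankB}.
Min-cut edges: P2→TankA (7), TankB→Out (6); capacity 7 + 6 = 13.

13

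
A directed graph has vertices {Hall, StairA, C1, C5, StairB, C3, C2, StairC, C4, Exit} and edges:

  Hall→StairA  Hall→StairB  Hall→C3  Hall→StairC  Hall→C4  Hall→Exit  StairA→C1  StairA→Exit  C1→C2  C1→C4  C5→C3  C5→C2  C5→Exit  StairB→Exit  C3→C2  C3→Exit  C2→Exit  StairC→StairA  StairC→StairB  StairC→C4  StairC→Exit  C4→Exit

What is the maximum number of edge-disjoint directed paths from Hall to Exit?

6

Assign every edge capacity 1; by Menger, the answer equals the max flow.
Path Hall→Exit (+1); total 1.
Path Hall→StairA→Exit (+1); total 2.
Path Hall→StairB→Exit (+1); total 3.
Path Hall→C3→Exit (+1); total 4.
Path Hall→StairC→Exit (+1); total 5.
Path Hall→C4→Exit (+1); total 6.
No residual Hall→Exit path; max flow = 6.
Certifying cut of size 6: {Hall→C3, Hall→C4, Hall→Exit, Hall→StairA, Hall→StairB, Hall→StairC}.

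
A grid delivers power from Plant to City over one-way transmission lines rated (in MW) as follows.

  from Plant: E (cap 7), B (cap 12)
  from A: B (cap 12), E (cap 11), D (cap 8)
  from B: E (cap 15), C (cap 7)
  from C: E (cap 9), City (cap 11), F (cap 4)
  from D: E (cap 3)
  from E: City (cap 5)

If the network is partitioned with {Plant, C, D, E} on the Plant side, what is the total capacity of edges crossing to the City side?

32

Edges leaving {Plant, C, D, E}: Plant→B (12), C→F (4), C→City (11), E→City (5).
Cut capacity = 12 + 4 + 11 + 5 = 32.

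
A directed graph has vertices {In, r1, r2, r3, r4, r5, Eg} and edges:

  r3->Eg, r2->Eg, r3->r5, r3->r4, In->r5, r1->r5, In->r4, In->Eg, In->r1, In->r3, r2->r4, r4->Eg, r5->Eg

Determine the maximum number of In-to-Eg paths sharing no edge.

Assign every edge capacity 1; by Menger, the answer equals the max flow.
Path In→Eg (+1); total 1.
Path In→r3→Eg (+1); total 2.
Path In→r4→Eg (+1); total 3.
Path In→r5→Eg (+1); total 4.
No residual In→Eg path; max flow = 4.
Certifying cut of size 4: {In→Eg, In→r3, In→r4, r5→Eg}.

4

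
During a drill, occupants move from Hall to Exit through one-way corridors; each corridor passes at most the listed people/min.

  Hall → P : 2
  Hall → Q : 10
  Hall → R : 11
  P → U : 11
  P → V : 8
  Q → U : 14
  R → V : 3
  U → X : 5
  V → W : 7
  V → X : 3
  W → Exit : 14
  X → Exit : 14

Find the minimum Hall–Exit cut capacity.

10

Augment Hall→P→U→X→Exit: bottleneck 2, flow now 2.
Augment Hall→Q→U→X→Exit: bottleneck 3, flow now 5.
Augment Hall→R→V→W→Exit: bottleneck 3, flow now 8.
Augment Hall→Q→U→P→V→W→Exit: bottleneck 2, flow now 10. (uses reverse residual edge)
No augmenting path remains; maximum flow = 10.
By max-flow min-cut, the minimum cut capacity equals the max flow.
In the residual graph, reachable from Hall: {Hall, Q, R, U}.
Min-cut edges: Hall→P (2), R→V (3), U→X (5); capacity 2 + 3 + 5 = 10.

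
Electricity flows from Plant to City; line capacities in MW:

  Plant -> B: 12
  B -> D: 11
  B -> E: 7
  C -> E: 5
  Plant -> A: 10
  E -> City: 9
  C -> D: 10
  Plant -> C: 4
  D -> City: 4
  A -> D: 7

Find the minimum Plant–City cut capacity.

13

Augment Plant→A→D→City: bottleneck 4, flow now 4.
Augment Plant→B→E→City: bottleneck 7, flow now 11.
Augment Plant→C→E→City: bottleneck 2, flow now 13.
No augmenting path remains; maximum flow = 13.
By max-flow min-cut, the minimum cut capacity equals the max flow.
In the residual graph, reachable from Plant: {Plant, A, B, C, D, E}.
Min-cut edges: D→City (4), E→City (9); capacity 4 + 9 = 13.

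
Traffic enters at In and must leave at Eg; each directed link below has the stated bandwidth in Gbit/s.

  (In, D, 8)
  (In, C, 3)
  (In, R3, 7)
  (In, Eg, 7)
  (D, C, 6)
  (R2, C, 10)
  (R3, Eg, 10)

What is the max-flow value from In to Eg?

Augment In→Eg: bottleneck 7, flow now 7.
Augment In→R3→Eg: bottleneck 7, flow now 14.
No augmenting path remains; maximum flow = 14.
In the residual graph, reachable from In: {In, D, C}.
Min-cut edges: In→R3 (7), In→Eg (7); capacity 7 + 7 = 14.
This cut is saturated, so no flow can exceed 14.

14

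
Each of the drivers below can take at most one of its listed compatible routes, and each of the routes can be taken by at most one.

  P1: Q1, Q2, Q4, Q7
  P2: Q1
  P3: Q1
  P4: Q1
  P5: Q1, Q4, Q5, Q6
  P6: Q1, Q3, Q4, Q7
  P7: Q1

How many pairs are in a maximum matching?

4

Unit-capacity flow: source→left, listed edges, right→sink; max matching = max flow.
Augmenting path P1→Q1 (+1); matched 1.
Augmenting path P5→Q4 (+1); matched 2.
Augmenting path P6→Q3 (+1); matched 3.
Augmenting path P2→Q1→P1→Q2 (+1); matched 4.
No augmenting path remains; maximum matching = 4.
König certificate: {P1, P5, P6, Q1} is a vertex cover of size 4 (every listed pair touches it), so no matching can be larger.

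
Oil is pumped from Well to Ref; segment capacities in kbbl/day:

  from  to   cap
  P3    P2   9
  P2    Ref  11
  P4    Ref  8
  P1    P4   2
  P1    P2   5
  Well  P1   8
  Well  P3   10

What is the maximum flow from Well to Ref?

Augment Well→P1→P4→Ref: bottleneck 2, flow now 2.
Augment Well→P1→P2→Ref: bottleneck 5, flow now 7.
Augment Well→P3→P2→Ref: bottleneck 6, flow now 13.
No augmenting path remains; maximum flow = 13.
In the residual graph, reachable from Well: {Well, P1, P3, P2}.
Min-cut edges: P1→P4 (2), P2→Ref (11); capacity 2 + 11 = 13.
This cut is saturated, so no flow can exceed 13.

13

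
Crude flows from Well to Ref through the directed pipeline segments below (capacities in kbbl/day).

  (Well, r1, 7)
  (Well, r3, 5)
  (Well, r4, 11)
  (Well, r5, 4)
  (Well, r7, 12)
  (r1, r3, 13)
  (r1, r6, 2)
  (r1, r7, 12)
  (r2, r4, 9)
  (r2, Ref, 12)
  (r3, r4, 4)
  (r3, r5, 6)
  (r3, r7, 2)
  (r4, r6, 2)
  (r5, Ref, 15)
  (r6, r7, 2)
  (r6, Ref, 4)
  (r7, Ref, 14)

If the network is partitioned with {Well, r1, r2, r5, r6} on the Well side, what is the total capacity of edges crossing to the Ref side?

Edges leaving {Well, r1, r2, r5, r6}: Well→r3 (5), Well→r4 (11), Well→r7 (12), r1→r3 (13), r1→r7 (12), r2→r4 (9), r2→Ref (12), r5→Ref (15), r6→r7 (2), r6→Ref (4).
Cut capacity = 5 + 11 + 12 + 13 + 12 + 9 + 12 + 15 + 2 + 4 = 95.

95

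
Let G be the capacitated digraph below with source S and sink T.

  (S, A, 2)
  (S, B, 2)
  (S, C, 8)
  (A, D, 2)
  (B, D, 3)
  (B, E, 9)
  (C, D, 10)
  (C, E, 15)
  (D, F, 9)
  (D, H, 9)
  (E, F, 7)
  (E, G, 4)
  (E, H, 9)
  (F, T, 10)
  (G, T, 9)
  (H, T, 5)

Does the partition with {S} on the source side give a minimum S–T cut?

Yes — it is a minimum cut (capacity 12).

Given cut capacity: 2 + 2 + 8 = 12.
Augment S→A→D→F→T: bottleneck 2, flow now 2.
Augment S→B→D→F→T: bottleneck 2, flow now 4.
Augment S→C→D→F→T: bottleneck 5, flow now 9.
Augment S→C→D→H→T: bottleneck 3, flow now 12.
No augmenting path remains; maximum flow = 12.
Cut capacity 12 equals the max flow, so it is a minimum cut.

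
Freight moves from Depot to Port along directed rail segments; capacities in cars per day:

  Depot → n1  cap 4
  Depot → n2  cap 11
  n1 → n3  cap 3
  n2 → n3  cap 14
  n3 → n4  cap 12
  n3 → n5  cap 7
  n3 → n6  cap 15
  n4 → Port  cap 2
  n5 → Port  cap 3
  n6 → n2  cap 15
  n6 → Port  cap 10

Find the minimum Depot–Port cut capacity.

Augment Depot→n1→n3→n4→Port: bottleneck 2, flow now 2.
Augment Depot→n1→n3→n5→Port: bottleneck 1, flow now 3.
Augment Depot→n2→n3→n5→Port: bottleneck 2, flow now 5.
Augment Depot→n2→n3→n6→Port: bottleneck 9, flow now 14.
No augmenting path remains; maximum flow = 14.
By max-flow min-cut, the minimum cut capacity equals the max flow.
In the residual graph, reachable from Depot: {Depot, n1}.
Min-cut edges: Depot→n2 (11), n1→n3 (3); capacity 11 + 3 = 14.

14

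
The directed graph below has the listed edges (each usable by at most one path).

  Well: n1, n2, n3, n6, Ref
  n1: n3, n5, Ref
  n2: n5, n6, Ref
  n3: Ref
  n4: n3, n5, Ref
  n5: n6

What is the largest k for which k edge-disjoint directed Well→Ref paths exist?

Assign every edge capacity 1; by Menger, the answer equals the max flow.
Path Well→Ref (+1); total 1.
Path Well→n1→Ref (+1); total 2.
Path Well→n2→Ref (+1); total 3.
Path Well→n3→Ref (+1); total 4.
No residual Well→Ref path; max flow = 4.
Certifying cut of size 4: {Well→Ref, Well→n1, Well→n2, Well→n3}.

4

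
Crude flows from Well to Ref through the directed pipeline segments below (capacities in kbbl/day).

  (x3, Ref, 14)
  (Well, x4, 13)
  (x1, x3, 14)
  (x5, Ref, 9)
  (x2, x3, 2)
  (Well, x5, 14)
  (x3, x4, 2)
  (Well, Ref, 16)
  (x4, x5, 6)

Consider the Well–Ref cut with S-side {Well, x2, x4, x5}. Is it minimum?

Given cut capacity: 16 + 2 + 9 = 27.
Augment Well→Ref: bottleneck 16, flow now 16.
Augment Well→x5→Ref: bottleneck 9, flow now 25.
No augmenting path remains; maximum flow = 25.
In the residual graph, reachable from Well: {Well, x4, x5}.
Min-cut edges: Well→Ref (16), x5→Ref (9); capacity 16 + 9 = 25.
Cut capacity 27 exceeds the max flow 25, so it is not minimum.

No — its capacity is 27, but the minimum cut has capacity 25.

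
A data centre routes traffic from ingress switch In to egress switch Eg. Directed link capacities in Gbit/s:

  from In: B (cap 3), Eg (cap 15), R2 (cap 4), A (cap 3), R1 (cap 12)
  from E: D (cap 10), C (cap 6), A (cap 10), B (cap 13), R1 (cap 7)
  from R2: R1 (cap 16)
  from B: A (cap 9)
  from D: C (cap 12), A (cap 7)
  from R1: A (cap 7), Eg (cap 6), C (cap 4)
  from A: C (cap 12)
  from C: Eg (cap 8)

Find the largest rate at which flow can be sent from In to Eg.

29

Augment In→Eg: bottleneck 15, flow now 15.
Augment In→R1→Eg: bottleneck 6, flow now 21.
Augment In→R1→C→Eg: bottleneck 4, flow now 25.
Augment In→A→C→Eg: bottleneck 3, flow now 28.
Augment In→B→A→C→Eg: bottleneck 1, flow now 29.
No augmenting path remains; maximum flow = 29.
In the residual graph, reachable from In: {In, R2, B, R1, A, C}.
Min-cut edges: In→Eg (15), R1→Eg (6), C→Eg (8); capacity 15 + 6 + 8 = 29.
This cut is saturated, so no flow can exceed 29.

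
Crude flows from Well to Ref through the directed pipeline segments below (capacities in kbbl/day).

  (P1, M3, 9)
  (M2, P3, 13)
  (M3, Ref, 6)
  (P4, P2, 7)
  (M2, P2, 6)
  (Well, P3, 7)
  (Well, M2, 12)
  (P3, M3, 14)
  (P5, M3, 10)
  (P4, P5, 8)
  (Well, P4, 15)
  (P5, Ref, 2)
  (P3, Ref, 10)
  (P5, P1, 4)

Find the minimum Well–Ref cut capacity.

18

Augment Well→P3→Ref: bottleneck 7, flow now 7.
Augment Well→P4→P5→Ref: bottleneck 2, flow now 9.
Augment Well→M2→P3→Ref: bottleneck 3, flow now 12.
Augment Well→P4→P5→M3→Ref: bottleneck 6, flow now 18.
No augmenting path remains; maximum flow = 18.
By max-flow min-cut, the minimum cut capacity equals the max flow.
In the residual graph, reachable from Well: {Well, P4, M2, P2, P5, P3, P1, M3}.
Min-cut edges: P5→Ref (2), P3→Ref (10), M3→Ref (6); capacity 2 + 10 + 6 = 18.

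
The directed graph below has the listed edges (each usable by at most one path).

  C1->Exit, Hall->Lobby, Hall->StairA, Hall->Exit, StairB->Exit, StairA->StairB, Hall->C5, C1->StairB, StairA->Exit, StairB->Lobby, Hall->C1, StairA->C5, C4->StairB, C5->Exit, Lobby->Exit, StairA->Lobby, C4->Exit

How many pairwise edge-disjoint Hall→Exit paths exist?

Assign every edge capacity 1; by Menger, the answer equals the max flow.
Path Hall→Exit (+1); total 1.
Path Hall→C1→Exit (+1); total 2.
Path Hall→StairA→Exit (+1); total 3.
Path Hall→C5→Exit (+1); total 4.
Path Hall→Lobby→Exit (+1); total 5.
No residual Hall→Exit path; max flow = 5.
Certifying cut of size 5: {Hall→C1, Hall→C5, Hall→Exit, Hall→Lobby, Hall→StairA}.

5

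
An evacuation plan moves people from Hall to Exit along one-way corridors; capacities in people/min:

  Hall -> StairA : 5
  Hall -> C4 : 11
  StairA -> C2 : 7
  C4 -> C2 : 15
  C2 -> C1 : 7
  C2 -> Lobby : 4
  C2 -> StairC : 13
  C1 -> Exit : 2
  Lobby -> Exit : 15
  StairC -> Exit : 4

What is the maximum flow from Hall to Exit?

10

Augment Hall→StairA→C2→C1→Exit: bottleneck 2, flow now 2.
Augment Hall→StairA→C2→Lobby→Exit: bottleneck 3, flow now 5.
Augment Hall→C4→C2→Lobby→Exit: bottleneck 1, flow now 6.
Augment Hall→C4→C2→StairC→Exit: bottleneck 4, flow now 10.
No augmenting path remains; maximum flow = 10.
In the residual graph, reachable from Hall: {Hall, StairA, C4, C2, C1, StairC}.
Min-cut edges: C2→Lobby (4), C1→Exit (2), StairC→Exit (4); capacity 4 + 2 + 4 = 10.
This cut is saturated, so no flow can exceed 10.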